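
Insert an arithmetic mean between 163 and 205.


AM = (163 + 205)/2 = 368/2 = 184

AM = 184


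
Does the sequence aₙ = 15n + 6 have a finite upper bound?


aₙ = 15n + 6 → as n→∞, aₙ→∞
No finite upper bound exists
The sequence is UNBOUNDED

Unbounded (aₙ → ∞ as n → ∞)


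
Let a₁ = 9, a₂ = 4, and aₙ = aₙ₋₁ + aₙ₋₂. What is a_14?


Computing iteratively: 9, 4, 13, 17, 30, 47, 77, 124, 201, 325, 526, 851, ...
a_14 = 2228

a_14 = 2228


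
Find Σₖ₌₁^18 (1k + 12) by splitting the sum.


Σ(1k+12) = 1·Σk + 12·n
= 1·171 + 12·18
= 171 + 216 = 387

Σ = 387


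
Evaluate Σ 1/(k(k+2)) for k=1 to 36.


1/(k(k+2)) = (1/2)·(1/k - 1/(k+2)) (partial fractions)
Telescoping: Σ = (1/2)·(1 + 1/2 - 1/37 - 1/38) = 1017/1406

Sum = 1017/1406


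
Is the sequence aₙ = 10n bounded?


aₙ = 10n → as n→∞, aₙ→∞
No finite upper bound exists
The sequence is UNBOUNDED

Unbounded (aₙ → ∞ as n → ∞)


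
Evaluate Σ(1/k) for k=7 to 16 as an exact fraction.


Σₖ₌7^16 1/k = 1/7 + 1/8 + 1/9 + 1/10 + 1/11 + 1/12 + 1/13 + 1/14 + 1/15 + 1/16
= 134159/144144
≈ 0.9307

Sum = 134159/144144 ≈ 0.9307


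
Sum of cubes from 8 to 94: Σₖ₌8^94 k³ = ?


Σₖ₌8^94 k³ = [94·95/2]² − [7·8/2]²
= 19936225 − 784 = 19935441

Σk³ = 19935441


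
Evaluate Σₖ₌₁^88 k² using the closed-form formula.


n = 88
n(n+1)(2n+1)/6 = 88×89×177/6
= 1386264/6 = 231044

Σk² = 231044


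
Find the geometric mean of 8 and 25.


GM = √(8×25) = √200 = 14.1421

GM = 14.1421


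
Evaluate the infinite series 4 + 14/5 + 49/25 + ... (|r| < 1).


S∞ = a₁/(1-r) = 4/(1 - 7/10)
= 4/(3/10)
= 40/3

S∞ = 40/3


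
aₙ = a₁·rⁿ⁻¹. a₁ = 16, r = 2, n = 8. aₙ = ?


aₙ = a₁·r^(n-1)
= 16×2^7
= 16×128
= 2048

a_8 = 2048


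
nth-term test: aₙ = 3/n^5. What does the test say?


lim(n→∞) 3/n^5 = 0
lim aₙ = 0 → nth-term test is INCONCLUSIVE
(Need other tests; this is actually a convergent p-series with p=5 > 1)

Inconclusive (lim aₙ = 0; need another test)


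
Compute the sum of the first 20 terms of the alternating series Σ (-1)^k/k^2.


S = -1 + 1/4 - 1/9 + 1/16 - 1/25 + 1/36 - 1/49 + 1/64 ± ...
= -0.8213
(Full series converges to -π²/12 ≈ -0.8225)

S_20 = -0.8213


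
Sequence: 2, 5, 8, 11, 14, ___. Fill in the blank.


Pattern: arithmetic (d=3)
Terms: 2, 5, 8, 11, 14
Next term = 17

Next term = 17


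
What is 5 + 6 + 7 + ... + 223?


Σₖ₌5^223 k = Σₖ₌₁^223 k − Σₖ₌₁^4 k
= 223·224/2 − 4·5/2
= 24976 − 10 = 24966

Σk = 24966


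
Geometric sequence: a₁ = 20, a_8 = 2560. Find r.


r^(n-1) = aₙ/a₁
r^7 = 2560/20 = 128
r = 128^(1/7)
= 2

r = 2


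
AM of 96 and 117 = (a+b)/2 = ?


AM = (96 + 117)/2 = 213/2 = 106.5

AM = 106.5


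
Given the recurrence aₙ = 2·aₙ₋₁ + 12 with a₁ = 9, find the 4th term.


Computing step by step:
a_1 = 9
a_2 = 30
a_3 = 72
a_4 = 156


a_4 = 156


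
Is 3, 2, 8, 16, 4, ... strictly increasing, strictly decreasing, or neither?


Differences: -1, 6, 8, -12
Difference at position 2 is +6 (> 0) but position 1 is -1 (< 0) — sequence both rises and falls
→ NOT monotonic

Not monotonic


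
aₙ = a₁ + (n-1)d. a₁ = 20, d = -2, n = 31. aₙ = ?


aₙ = a₁ + (n-1)d
= 20 + (31-1)×-2
= 20 - 60
= -40

a_31 = -40


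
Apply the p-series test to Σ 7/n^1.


p-series test: Σ c/n^p converges if p > 1, diverges if p ≤ 1 (constant c > 0 doesn't affect convergence).
p = 1
1 ≤ 1 → DIVERGES

Diverges (p = 1 ≤ 1)


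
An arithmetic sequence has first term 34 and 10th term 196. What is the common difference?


d = (aₙ - a₁)/(n-1)
= (196 - 34)/(10-1)
= 162/9 = 18

d = 18


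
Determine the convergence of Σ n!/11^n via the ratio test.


aₙ = n!/11^n
a_{n+1}/aₙ = (n+1)!/11^(n+1) × 11^n/n!
= (n+1)/11
L = lim(n→∞) (n+1)/11 = ∞
L > 1 → series DIVERGES

Diverges (ratio test: L = ∞ > 1)


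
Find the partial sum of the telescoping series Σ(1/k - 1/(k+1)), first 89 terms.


Telescoping: adjacent terms cancel.
= 1/1 - 1/90
= 1 - 1/90 = 89/90

Sum = 89/90


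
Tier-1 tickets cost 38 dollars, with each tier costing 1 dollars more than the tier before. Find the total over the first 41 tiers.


aₙ = 38 + (41-1)×1 = 78
Sₙ = n(a₁+aₙ)/2 = 41×(38+78)/2
= 41×116/2 = 2378

S_41 = 2378


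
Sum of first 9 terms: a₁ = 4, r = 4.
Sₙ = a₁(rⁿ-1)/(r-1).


Sₙ = 4×(4^9 - 1)/(4 - 1)
= 4×(262144 - 1)/3
= 4×262143/3
= 349524

S_9 = 349524


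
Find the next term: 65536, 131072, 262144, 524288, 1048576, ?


Pattern: powers of 2: 2ⁿ
Terms: 65536, 131072, 262144, 524288, 1048576
Next term = 2097152

Next term = 2097152


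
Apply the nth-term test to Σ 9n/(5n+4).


lim(n→∞) 9n/(5n+4) = 9/5 = 9/5  (divide numerator and denominator by n)
lim aₙ = 9/5 ≠ 0 → series DIVERGES

Diverges (lim aₙ = 9/5 ≠ 0)


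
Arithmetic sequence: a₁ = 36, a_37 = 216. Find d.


d = (aₙ - a₁)/(n-1)
= (216 - 36)/(37-1)
= 180/36 = 5

d = 5


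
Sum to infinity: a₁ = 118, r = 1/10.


S∞ = a₁/(1-r) = 118/(1 - 1/10)
= 118/(9/10)
= 1180/9

S∞ = 1180/9


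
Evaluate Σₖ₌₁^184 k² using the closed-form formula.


n = 184
n(n+1)(2n+1)/6 = 184×185×369/6
= 12560760/6 = 2093460

Σk² = 2093460


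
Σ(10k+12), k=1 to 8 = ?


Σ(10k+12) = 10·Σk + 12·n
= 10·36 + 12·8
= 360 + 96 = 456

Σ = 456


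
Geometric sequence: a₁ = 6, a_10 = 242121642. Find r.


r^(n-1) = aₙ/a₁
r^9 = 242121642/6 = 40353607
r = 40353607^(1/9)
= 7

r = 7


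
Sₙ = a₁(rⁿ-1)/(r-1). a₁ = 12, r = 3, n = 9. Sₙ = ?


Sₙ = 12×(3^9 - 1)/(3 - 1)
= 12×(19683 - 1)/2
= 12×19682/2
= 118092

S_9 = 118092


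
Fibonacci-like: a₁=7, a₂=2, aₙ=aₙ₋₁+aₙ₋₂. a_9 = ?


Computing iteratively: 7, 2, 9, 11, 20, 31, 51, 82, 133
a_9 = 133

a_9 = 133


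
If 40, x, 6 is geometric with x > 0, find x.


GM = √(40×6) = √240 = 15.4919

GM = 15.4919


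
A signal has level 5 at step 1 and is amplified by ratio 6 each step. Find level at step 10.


aₙ = a₁·r^(n-1)
= 5×6^9
= 5×10077696
= 50388480

a_10 = 50388480


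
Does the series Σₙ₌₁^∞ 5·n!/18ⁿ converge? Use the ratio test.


aₙ = 5·n!/18^n
a_{n+1}/aₙ = (n+1)!/18^(n+1) × 18^n/n!  (constant 5 cancels)
= (n+1)/18
L = lim(n→∞) (n+1)/18 = ∞
L > 1 → series DIVERGES

Diverges (ratio test: L = ∞ > 1)


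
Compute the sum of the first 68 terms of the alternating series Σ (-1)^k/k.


S = -1 + 1/2 - 1/3 + 1/4 - 1/5 + 1/6 - 1/7 + 1/8 ± ...
= -0.6858
(Full series converges to -ln(2) ≈ -0.6931)

S_68 = -0.6858


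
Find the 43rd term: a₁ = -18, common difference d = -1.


aₙ = a₁ + (n-1)d
= -18 + (43-1)×-1
= -18 - 42
= -60

a_43 = -60


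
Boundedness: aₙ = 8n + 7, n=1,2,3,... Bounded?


aₙ = 8n + 7 → as n→∞, aₙ→∞
No finite upper bound exists
The sequence is UNBOUNDED

Unbounded (aₙ → ∞ as n → ∞)


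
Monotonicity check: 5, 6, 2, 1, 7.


Differences: 1, -4, -1, 6
Difference at position 1 is +1 (> 0) but position 2 is -4 (< 0) — sequence both rises and falls
→ NOT monotonic

Not monotonic


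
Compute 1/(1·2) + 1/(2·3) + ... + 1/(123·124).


1/(k(k+1)) = 1/k - 1/(k+1) (partial fractions)
Telescoping: Σ = 1 - 1/124 = 123/124

Sum = 123/124


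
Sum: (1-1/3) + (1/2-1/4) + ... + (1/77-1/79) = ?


Telescoping with gap 2: two head and two tail terms survive.
= (1 + 1/2) - (1/78 + 1/79)
= 3/2 - 1/78 - 1/79 = 4543/3081

Sum = 4543/3081


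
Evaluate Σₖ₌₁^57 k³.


n(n+1)/2 = 57×58/2 = 1653
Σk³ = 1653² = 2732409

Σk³ = 2732409


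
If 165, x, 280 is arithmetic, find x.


AM = (165 + 280)/2 = 445/2 = 222.5

AM = 222.5


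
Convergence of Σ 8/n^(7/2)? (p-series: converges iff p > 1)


p-series test: Σ c/n^p converges if p > 1, diverges if p ≤ 1 (constant c > 0 doesn't affect convergence).
p = 7/2
7/2 > 1 → CONVERGES

Converges (p = 7/2 > 1)


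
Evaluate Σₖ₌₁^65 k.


n(n+1)/2 = 65×66/2 = 4290/2 = 2145

Σk = 2145


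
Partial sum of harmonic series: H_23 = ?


H_23 = 1/1 + 1/2 + 1/3 + ... + 1/23
= 444316699/118982864
≈ 3.7343

H_23 = 444316699/118982864 ≈ 3.7343


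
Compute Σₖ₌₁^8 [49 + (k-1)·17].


aₙ = 49 + (8-1)×17 = 168
Sₙ = n(a₁+aₙ)/2 = 8×(49+168)/2
= 8×217/2 = 868

S_8 = 868


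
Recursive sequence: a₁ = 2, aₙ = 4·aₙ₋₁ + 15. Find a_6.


Computing step by step:
a_1 = 2
a_2 = 23
a_3 = 107
a_4 = 443
a_5 = 1787
a_6 = 7163


a_6 = 7163


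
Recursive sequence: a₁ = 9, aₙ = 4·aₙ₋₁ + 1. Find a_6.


Computing step by step:
a_1 = 9
a_2 = 37
a_3 = 149
a_4 = 597
a_5 = 2389
a_6 = 9557


a_6 = 9557


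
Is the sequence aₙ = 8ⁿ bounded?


aₙ = 8ⁿ → as n→∞, aₙ→∞ (since base 8 > 1)
No finite upper bound exists
The sequence is UNBOUNDED

Unbounded (aₙ → ∞ as n → ∞)


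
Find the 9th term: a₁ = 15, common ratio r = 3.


aₙ = a₁·r^(n-1)
= 15×3^8
= 15×6561
= 98415

a_9 = 98415


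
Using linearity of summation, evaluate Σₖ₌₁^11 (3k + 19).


Σ(3k+19) = 3·Σk + 19·n
= 3·66 + 19·11
= 198 + 209 = 407

Σ = 407


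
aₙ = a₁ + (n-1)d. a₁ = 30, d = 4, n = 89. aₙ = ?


aₙ = a₁ + (n-1)d
= 30 + (89-1)×4
= 30 + 352
= 382

a_89 = 382


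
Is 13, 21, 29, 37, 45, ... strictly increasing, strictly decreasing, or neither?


Differences: 8, 8, 8, 8
All differences > 0 → strictly INCREASING

Monotonically increasing


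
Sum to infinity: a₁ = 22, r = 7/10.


S∞ = a₁/(1-r) = 22/(1 - 7/10)
= 22/(3/10)
= 220/3

S∞ = 220/3


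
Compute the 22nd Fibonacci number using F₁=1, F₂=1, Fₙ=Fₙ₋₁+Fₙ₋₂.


Fibonacci sequence: 1, 1, 2, 3, 5, 8, 13, 21, 34, 55, 89, ...
F(22) = 17711

F(22) = 17711


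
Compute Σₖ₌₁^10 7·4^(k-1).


Sₙ = 7×(4^10 - 1)/(4 - 1)
= 7×(1048576 - 1)/3
= 7×1048575/3
= 2446675

S_10 = 2446675


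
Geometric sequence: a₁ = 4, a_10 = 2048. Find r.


r^(n-1) = aₙ/a₁
r^9 = 2048/4 = 512
r = 512^(1/9)
= 2

r = 2


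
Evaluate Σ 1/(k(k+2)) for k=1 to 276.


1/(k(k+2)) = (1/2)·(1/k - 1/(k+2)) (partial fractions)
Telescoping: Σ = (1/2)·(1 + 1/2 - 1/277 - 1/278) = 57477/77006

Sum = 57477/77006


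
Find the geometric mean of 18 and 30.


GM = √(18×30) = √540 = 23.2379

GM = 23.2379


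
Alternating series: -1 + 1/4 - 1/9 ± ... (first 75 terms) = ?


S = -1 + 1/4 - 1/9 + 1/16 - 1/25 + 1/36 - 1/49 + 1/64 ± ...
= -0.8226
(Full series converges to -π²/12 ≈ -0.8225)

S_75 = -0.8226


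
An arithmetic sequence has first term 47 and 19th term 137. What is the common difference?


d = (aₙ - a₁)/(n-1)
= (137 - 47)/(19-1)
= 90/18 = 5

d = 5


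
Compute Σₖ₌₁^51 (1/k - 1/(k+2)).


Telescoping with gap 2: two head and two tail terms survive.
= (1 + 1/2) - (1/52 + 1/53)
= 3/2 - 1/52 - 1/53 = 4029/2756

Sum = 4029/2756


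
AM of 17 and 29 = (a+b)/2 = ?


AM = (17 + 29)/2 = 46/2 = 23

AM = 23


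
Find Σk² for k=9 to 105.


Σₖ₌9^105 k² = Σₖ₌₁^105 k² − Σₖ₌₁^8 k²
= 105·106·211/6 − 8·9·17/6
= 391405 − 204 = 391201

Σk² = 391201


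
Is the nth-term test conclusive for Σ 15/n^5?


lim(n→∞) 15/n^5 = 0
lim aₙ = 0 → nth-term test is INCONCLUSIVE
(Need other tests; this is actually a convergent p-series with p=5 > 1)

Inconclusive (lim aₙ = 0; need another test)


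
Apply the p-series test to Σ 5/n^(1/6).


p-series test: Σ c/n^p converges if p > 1, diverges if p ≤ 1 (constant c > 0 doesn't affect convergence).
p = 1/6
1/6 ≤ 1 → DIVERGES

Diverges (p = 1/6 ≤ 1)


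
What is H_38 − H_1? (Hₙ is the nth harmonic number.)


Σₖ₌2^38 1/k = 1/2 + 1/3 + 1/4 + ... + 1/38
= 1567859927923033/485721041551200
≈ 3.2279

Sum = 1567859927923033/485721041551200 ≈ 3.2279


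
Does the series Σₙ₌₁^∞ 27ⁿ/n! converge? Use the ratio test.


aₙ = 27^n/n!
a_{n+1}/aₙ = 27^(n+1)/(n+1)! × n!/27^n
= 27/(n+1)
L = lim(n→∞) 27/(n+1) = 0
L < 1 → series CONVERGES

Converges (ratio test: L = 0 < 1)


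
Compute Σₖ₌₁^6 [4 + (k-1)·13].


aₙ = 4 + (6-1)×13 = 69
Sₙ = n(a₁+aₙ)/2 = 6×(4+69)/2
= 6×73/2 = 219

S_6 = 219


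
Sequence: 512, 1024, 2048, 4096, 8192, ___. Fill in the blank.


Pattern: powers of 2: 2ⁿ
Terms: 512, 1024, 2048, 4096, 8192
Next term = 16384

Next term = 16384


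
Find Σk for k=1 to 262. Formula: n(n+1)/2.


n(n+1)/2 = 262×263/2 = 68906/2 = 34453

Σk = 34453


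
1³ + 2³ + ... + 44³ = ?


n(n+1)/2 = 44×45/2 = 990
Σk³ = 990² = 980100

Σk³ = 980100


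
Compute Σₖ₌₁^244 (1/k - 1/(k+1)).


Telescoping: adjacent terms cancel.
= 1/1 - 1/245
= 1 - 1/245 = 244/245

Sum = 244/245


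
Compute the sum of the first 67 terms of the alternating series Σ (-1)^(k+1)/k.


S = 1 - 1/2 + 1/3 - 1/4 + 1/5 - 1/6 + 1/7 - 1/8 ± ...
= 0.7006
(Full series converges to +ln(2) ≈ +0.6931)

S_67 = 0.7006


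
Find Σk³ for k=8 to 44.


Σₖ₌8^44 k³ = [44·45/2]² − [7·8/2]²
= 980100 − 784 = 979316

Σk³ = 979316


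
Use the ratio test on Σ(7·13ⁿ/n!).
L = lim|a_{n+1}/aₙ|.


aₙ = 7·13^n/n!
a_{n+1}/aₙ = 13^(n+1)/(n+1)! × n!/13^n  (constant 7 cancels)
= 13/(n+1)
L = lim(n→∞) 13/(n+1) = 0
L < 1 → series CONVERGES

Converges (ratio test: L = 0 < 1)


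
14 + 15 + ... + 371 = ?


Σₖ₌14^371 k = Σₖ₌₁^371 k − Σₖ₌₁^13 k
= 371·372/2 − 13·14/2
= 69006 − 91 = 68915

Σk = 68915


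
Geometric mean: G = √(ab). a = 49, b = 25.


GM = √(49×25) = √1225 = 35

GM = 35


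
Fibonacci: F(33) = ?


Fibonacci sequence: 1, 1, 2, 3, 5, 8, 13, 21, 34, 55, 89, ...
F(33) = 3524578

F(33) = 3524578


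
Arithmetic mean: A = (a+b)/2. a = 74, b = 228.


AM = (74 + 228)/2 = 302/2 = 151

AM = 151


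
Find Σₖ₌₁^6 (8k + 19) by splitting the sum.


Σ(8k+19) = 8·Σk + 19·n
= 8·21 + 19·6
= 168 + 114 = 282

Σ = 282


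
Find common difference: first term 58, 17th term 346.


d = (aₙ - a₁)/(n-1)
= (346 - 58)/(17-1)
= 288/16 = 18

d = 18


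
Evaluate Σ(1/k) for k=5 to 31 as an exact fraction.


Σₖ₌5^31 1/k = 1/5 + 1/6 + 1/7 + ... + 1/31
= 140353889699857/72201776446800
≈ 1.9439

Sum = 140353889699857/72201776446800 ≈ 1.9439


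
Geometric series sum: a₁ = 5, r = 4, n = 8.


Sₙ = 5×(4^8 - 1)/(4 - 1)
= 5×(65536 - 1)/3
= 5×65535/3
= 109225

S_8 = 109225


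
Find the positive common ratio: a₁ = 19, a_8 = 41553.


r^(n-1) = aₙ/a₁
r^7 = 41553/19 = 2187
r = 2187^(1/7)
= 3

r = 3


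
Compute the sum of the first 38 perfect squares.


n = 38
n(n+1)(2n+1)/6 = 38×39×77/6
= 114114/6 = 19019

Σk² = 19019


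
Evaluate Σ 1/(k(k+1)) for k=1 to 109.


1/(k(k+1)) = 1/k - 1/(k+1) (partial fractions)
Telescoping: Σ = 1 - 1/110 = 109/110

Sum = 109/110


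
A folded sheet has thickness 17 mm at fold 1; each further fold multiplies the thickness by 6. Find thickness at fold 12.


aₙ = a₁·r^(n-1)
= 17×6^11
= 17×362797056
= 6167549952

a_12 = 6167549952


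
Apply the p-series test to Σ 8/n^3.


p-series test: Σ c/n^p converges if p > 1, diverges if p ≤ 1 (constant c > 0 doesn't affect convergence).
p = 3
3 > 1 → CONVERGES

Converges (p = 3 > 1)


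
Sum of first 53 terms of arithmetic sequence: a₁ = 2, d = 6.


aₙ = 2 + (53-1)×6 = 314
Sₙ = n(a₁+aₙ)/2 = 53×(2+314)/2
= 53×316/2 = 8374

S_53 = 8374


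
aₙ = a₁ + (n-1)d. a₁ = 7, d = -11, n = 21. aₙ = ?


aₙ = a₁ + (n-1)d
= 7 + (21-1)×-11
= 7 - 220
= -213

a_21 = -213


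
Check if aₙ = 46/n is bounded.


a₁ = 46, a₂ = 46/2, a₃ = 46/3, ...
0 < aₙ ≤ 46 for all n ≥ 1
Lower bound: 0, Upper bound: 46
The sequence IS bounded

Bounded (0 < aₙ ≤ 46)


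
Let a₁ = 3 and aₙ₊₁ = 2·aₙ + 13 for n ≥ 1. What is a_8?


Computing step by step:
a_1 = 3
a_2 = 19
a_3 = 51
a_4 = 115
a_5 = 243
a_6 = 499
a_7 = 1011
a_8 = 2035


a_8 = 2035


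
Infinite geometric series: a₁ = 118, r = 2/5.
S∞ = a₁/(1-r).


S∞ = a₁/(1-r) = 118/(1 - 2/5)
= 118/(3/5)
= 590/3

S∞ = 590/3


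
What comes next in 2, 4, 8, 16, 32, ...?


Pattern: powers of 2: 2ⁿ
Terms: 2, 4, 8, 16, 32
Next term = 64

Next term = 64


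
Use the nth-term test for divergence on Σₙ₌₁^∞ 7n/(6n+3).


lim(n→∞) 7n/(6n+3) = 7/6 = 7/6  (divide numerator and denominator by n)
lim aₙ = 7/6 ≠ 0 → series DIVERGES

Diverges (lim aₙ = 7/6 ≠ 0)


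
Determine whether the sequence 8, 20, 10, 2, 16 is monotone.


Differences: 12, -10, -8, 14
Difference at position 1 is +12 (> 0) but position 2 is -10 (< 0) — sequence both rises and falls
→ NOT monotonic

Not monotonic


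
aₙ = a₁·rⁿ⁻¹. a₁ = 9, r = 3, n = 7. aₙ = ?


aₙ = a₁·r^(n-1)
= 9×3^6
= 9×729
= 6561

a_7 = 6561


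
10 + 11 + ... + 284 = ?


Σₖ₌10^284 k = Σₖ₌₁^284 k − Σₖ₌₁^9 k
= 284·285/2 − 9·10/2
= 40470 − 45 = 40425

Σk = 40425


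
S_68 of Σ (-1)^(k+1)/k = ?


S = 1 - 1/2 + 1/3 - 1/4 + 1/5 - 1/6 + 1/7 - 1/8 ± ...
= 0.6858
(Full series converges to +ln(2) ≈ +0.6931)

S_68 = 0.6858


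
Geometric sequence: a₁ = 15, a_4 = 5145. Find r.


r^(n-1) = aₙ/a₁
r^3 = 5145/15 = 343
r = 343^(1/3)
= 7

r = 7


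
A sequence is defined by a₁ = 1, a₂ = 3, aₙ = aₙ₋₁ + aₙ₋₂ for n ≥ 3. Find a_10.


Computing iteratively: 1, 3, 4, 7, 11, 18, 29, 47, 76, 123
a_10 = 123

a_10 = 123


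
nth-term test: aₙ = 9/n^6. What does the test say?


lim(n→∞) 9/n^6 = 0
lim aₙ = 0 → nth-term test is INCONCLUSIVE
(Need other tests; this is actually a convergent p-series with p=6 > 1)

Inconclusive (lim aₙ = 0; need another test)


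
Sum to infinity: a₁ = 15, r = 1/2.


S∞ = a₁/(1-r) = 15/(1 - 1/2)
= 15/(1/2)
= 30

S∞ = 30


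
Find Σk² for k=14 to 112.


Σₖ₌14^112 k² = Σₖ₌₁^112 k² − Σₖ₌₁^13 k²
= 112·113·225/6 − 13·14·27/6
= 474600 − 819 = 473781

Σk² = 473781


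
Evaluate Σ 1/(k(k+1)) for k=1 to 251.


1/(k(k+1)) = 1/k - 1/(k+1) (partial fractions)
Telescoping: Σ = 1 - 1/252 = 251/252

Sum = 251/252


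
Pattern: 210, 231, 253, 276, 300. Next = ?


Pattern: triangular numbers: n(n+1)/2
Terms: 210, 231, 253, 276, 300
Next term = 325

Next term = 325


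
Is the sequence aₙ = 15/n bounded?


a₁ = 15, a₂ = 15/2, a₃ = 15/3, ...
0 < aₙ ≤ 15 for all n ≥ 1
Lower bound: 0, Upper bound: 15
The sequence IS bounded

Bounded (0 < aₙ ≤ 15)


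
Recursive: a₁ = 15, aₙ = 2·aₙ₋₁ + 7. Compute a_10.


Computing step by step:
a_1 = 15
a_2 = 37
a_3 = 81
a_4 = 169
a_5 = 345
a_6 = 697
a_7 = 1401
a_8 = 2809
a_9 = 5625
a_10 = 11257


a_10 = 11257


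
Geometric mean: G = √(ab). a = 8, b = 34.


GM = √(8×34) = √272 = 16.4924

GM = 16.4924


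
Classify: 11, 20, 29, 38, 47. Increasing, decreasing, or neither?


Differences: 9, 9, 9, 9
All differences > 0 → strictly INCREASING

Monotonically increasing


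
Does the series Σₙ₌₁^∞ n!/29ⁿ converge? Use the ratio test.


aₙ = n!/29^n
a_{n+1}/aₙ = (n+1)!/29^(n+1) × 29^n/n!
= (n+1)/29
L = lim(n→∞) (n+1)/29 = ∞
L > 1 → series DIVERGES

Diverges (ratio test: L = ∞ > 1)


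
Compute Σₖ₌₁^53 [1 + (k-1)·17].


aₙ = 1 + (53-1)×17 = 885
Sₙ = n(a₁+aₙ)/2 = 53×(1+885)/2
= 53×886/2 = 23479

S_53 = 23479


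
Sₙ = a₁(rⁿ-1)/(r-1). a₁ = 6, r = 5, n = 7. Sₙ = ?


Sₙ = 6×(5^7 - 1)/(5 - 1)
= 6×(78125 - 1)/4
= 6×78124/4
= 117186

S_7 = 117186


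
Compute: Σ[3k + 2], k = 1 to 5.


Σ(3k+2) = 3·Σk + 2·n
= 3·15 + 2·5
= 45 + 10 = 55

Σ = 55


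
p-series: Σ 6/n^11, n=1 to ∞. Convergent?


p-series test: Σ c/n^p converges if p > 1, diverges if p ≤ 1 (constant c > 0 doesn't affect convergence).
p = 11
11 > 1 → CONVERGES

Converges (p = 11 > 1)


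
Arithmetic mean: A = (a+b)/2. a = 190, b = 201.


AM = (190 + 201)/2 = 391/2 = 195.5

AM = 195.5


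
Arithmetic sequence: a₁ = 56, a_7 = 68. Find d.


d = (aₙ - a₁)/(n-1)
= (68 - 56)/(7-1)
= 12/6 = 2

d = 2


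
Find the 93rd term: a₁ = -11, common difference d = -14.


aₙ = a₁ + (n-1)d
= -11 + (93-1)×-14
= -11 - 1288
= -1299

a_93 = -1299


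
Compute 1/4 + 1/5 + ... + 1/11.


Σₖ₌4^11 1/k = 1/4 + 1/5 + 1/6 + 1/7 + 1/8 + 1/9 + 1/10 + 1/11
= 32891/27720
≈ 1.1865

Sum = 32891/27720 ≈ 1.1865


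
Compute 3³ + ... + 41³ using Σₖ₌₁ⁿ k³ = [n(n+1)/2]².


Σₖ₌3^41 k³ = [41·42/2]² − [2·3/2]²
= 741321 − 9 = 741312

Σk³ = 741312


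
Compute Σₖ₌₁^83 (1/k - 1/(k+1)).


Telescoping: adjacent terms cancel.
= 1/1 - 1/84
= 1 - 1/84 = 83/84

Sum = 83/84


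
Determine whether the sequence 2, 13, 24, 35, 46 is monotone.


Differences: 11, 11, 11, 11
All differences > 0 → strictly INCREASING

Monotonically increasing


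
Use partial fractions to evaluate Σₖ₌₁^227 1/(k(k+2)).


1/(k(k+2)) = (1/2)·(1/k - 1/(k+2)) (partial fractions)
Telescoping: Σ = (1/2)·(1 + 1/2 - 1/228 - 1/229) = 77861/104424

Sum = 77861/104424


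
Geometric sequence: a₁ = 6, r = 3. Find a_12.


aₙ = a₁·r^(n-1)
= 6×3^11
= 6×177147
= 1062882

a_12 = 1062882


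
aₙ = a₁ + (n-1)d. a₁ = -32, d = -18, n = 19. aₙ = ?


aₙ = a₁ + (n-1)d
= -32 + (19-1)×-18
= -32 - 324
= -356

a_19 = -356


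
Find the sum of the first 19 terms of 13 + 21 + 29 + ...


aₙ = 13 + (19-1)×8 = 157
Sₙ = n(a₁+aₙ)/2 = 19×(13+157)/2
= 19×170/2 = 1615

S_19 = 1615


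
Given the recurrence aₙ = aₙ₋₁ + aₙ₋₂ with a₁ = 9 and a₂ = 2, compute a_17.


Computing iteratively: 9, 2, 11, 13, 24, 37, 61, 98, 159, 257, 416, 673, ...
a_17 = 7464

a_17 = 7464


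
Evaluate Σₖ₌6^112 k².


Σₖ₌6^112 k² = Σₖ₌₁^112 k² − Σₖ₌₁^5 k²
= 112·113·225/6 − 5·6·11/6
= 474600 − 55 = 474545

Σk² = 474545


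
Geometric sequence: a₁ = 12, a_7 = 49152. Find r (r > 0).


r^(n-1) = aₙ/a₁
r^6 = 49152/12 = 4096
r = 4096^(1/6)
= ±4; taking r > 0 gives r = 4

r = 4


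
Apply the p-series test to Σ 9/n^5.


p-series test: Σ c/n^p converges if p > 1, diverges if p ≤ 1 (constant c > 0 doesn't affect convergence).
p = 5
5 > 1 → CONVERGES

Converges (p = 5 > 1)


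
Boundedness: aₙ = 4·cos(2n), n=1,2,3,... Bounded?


For all n, -1 ≤ cos(2n) ≤ 1, so -4 ≤ 4·cos(2n) ≤ 4
Lower bound: -4, Upper bound: 4
The sequence IS bounded

Bounded (-4 ≤ aₙ ≤ 4)


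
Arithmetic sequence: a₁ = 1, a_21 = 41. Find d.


d = (aₙ - a₁)/(n-1)
= (41 - 1)/(21-1)
= 40/20 = 2

d = 2


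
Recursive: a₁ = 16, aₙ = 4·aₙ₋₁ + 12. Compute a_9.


Computing step by step:
a_1 = 16
a_2 = 76
a_3 = 316
a_4 = 1276
a_5 = 5116
a_6 = 20476
a_7 = 81916
a_8 = 327676
a_9 = 1310716


a_9 = 1310716


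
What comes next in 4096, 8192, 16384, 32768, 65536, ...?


Pattern: powers of 2: 2ⁿ
Terms: 4096, 8192, 16384, 32768, 65536
Next term = 131072

Next term = 131072


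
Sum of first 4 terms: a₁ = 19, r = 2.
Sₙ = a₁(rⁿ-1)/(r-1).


Sₙ = 19×(2^4 - 1)/(2 - 1)
= 19×(16 - 1)/1
= 19×15/1
= 285

S_4 = 285


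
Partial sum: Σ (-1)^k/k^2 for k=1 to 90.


S = -1 + 1/4 - 1/9 + 1/16 - 1/25 + 1/36 - 1/49 + 1/64 ± ...
= -0.8224
(Full series converges to -π²/12 ≈ -0.8225)

S_90 = -0.8224


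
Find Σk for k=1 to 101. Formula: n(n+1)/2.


n(n+1)/2 = 101×102/2 = 10302/2 = 5151

Σk = 5151


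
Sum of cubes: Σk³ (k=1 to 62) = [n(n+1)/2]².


n(n+1)/2 = 62×63/2 = 1953
Σk³ = 1953² = 3814209

Σk³ = 3814209


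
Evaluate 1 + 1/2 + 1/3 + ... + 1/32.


H_32 = 1/1 + 1/2 + 1/3 + ... + 1/32
= 586061125622639/144403552893600
≈ 4.0585

H_32 = 586061125622639/144403552893600 ≈ 4.0585


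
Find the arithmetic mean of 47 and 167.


AM = (47 + 167)/2 = 214/2 = 107

AM = 107


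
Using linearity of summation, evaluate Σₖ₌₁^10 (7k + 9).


Σ(7k+9) = 7·Σk + 9·n
= 7·55 + 9·10
= 385 + 90 = 475

Σ = 475


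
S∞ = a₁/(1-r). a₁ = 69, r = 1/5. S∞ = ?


S∞ = a₁/(1-r) = 69/(1 - 1/5)
= 69/(4/5)
= 345/4

S∞ = 345/4


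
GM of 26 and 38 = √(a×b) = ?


GM = √(26×38) = √988 = 31.4325

GM = 31.4325


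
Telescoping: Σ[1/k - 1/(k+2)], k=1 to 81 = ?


Telescoping with gap 2: two head and two tail terms survive.
= (1 + 1/2) - (1/82 + 1/83)
= 3/2 - 1/82 - 1/83 = 5022/3403

Sum = 5022/3403


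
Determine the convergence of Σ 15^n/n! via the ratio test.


aₙ = 15^n/n!
a_{n+1}/aₙ = 15^(n+1)/(n+1)! × n!/15^n
= 15/(n+1)
L = lim(n→∞) 15/(n+1) = 0
L < 1 → series CONVERGES

Converges (ratio test: L = 0 < 1)


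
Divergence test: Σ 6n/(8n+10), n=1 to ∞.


lim(n→∞) 6n/(8n+10) = 6/8 = 3/4  (divide numerator and denominator by n)
lim aₙ = 3/4 ≠ 0 → series DIVERGES

Diverges (lim aₙ = 3/4 ≠ 0)


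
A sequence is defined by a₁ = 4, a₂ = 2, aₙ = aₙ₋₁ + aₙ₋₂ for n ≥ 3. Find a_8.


Computing iteratively: 4, 2, 6, 8, 14, 22, 36, 58
a_8 = 58

a_8 = 58


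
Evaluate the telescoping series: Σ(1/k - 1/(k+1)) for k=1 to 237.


Telescoping: adjacent terms cancel.
= 1/1 - 1/238
= 1 - 1/238 = 237/238

Sum = 237/238


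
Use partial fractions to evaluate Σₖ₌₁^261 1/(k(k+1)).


1/(k(k+1)) = 1/k - 1/(k+1) (partial fractions)
Telescoping: Σ = 1 - 1/262 = 261/262

Sum = 261/262


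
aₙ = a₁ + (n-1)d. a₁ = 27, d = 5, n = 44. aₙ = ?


aₙ = a₁ + (n-1)d
= 27 + (44-1)×5
= 27 + 215
= 242

a_44 = 242


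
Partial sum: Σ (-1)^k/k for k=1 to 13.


S = -1 + 1/2 - 1/3 + 1/4 - 1/5 + 1/6 - 1/7 + 1/8 ± ...
= -0.7301
(Full series converges to -ln(2) ≈ -0.6931)

S_13 = -0.7301


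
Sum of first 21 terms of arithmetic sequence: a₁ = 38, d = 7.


aₙ = 38 + (21-1)×7 = 178
Sₙ = n(a₁+aₙ)/2 = 21×(38+178)/2
= 21×216/2 = 2268

S_21 = 2268


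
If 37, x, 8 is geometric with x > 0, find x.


GM = √(37×8) = √296 = 17.2047

GM = 17.2047


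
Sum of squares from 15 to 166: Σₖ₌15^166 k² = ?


Σₖ₌15^166 k² = Σₖ₌₁^166 k² − Σₖ₌₁^14 k²
= 166·167·333/6 − 14·15·29/6
= 1538571 − 1015 = 1537556

Σk² = 1537556


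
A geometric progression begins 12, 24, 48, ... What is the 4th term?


aₙ = a₁·r^(n-1)
= 12×2^3
= 12×8
= 96

a_4 = 96


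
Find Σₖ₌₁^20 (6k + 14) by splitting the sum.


Σ(6k+14) = 6·Σk + 14·n
= 6·210 + 14·20
= 1260 + 280 = 1540

Σ = 1540


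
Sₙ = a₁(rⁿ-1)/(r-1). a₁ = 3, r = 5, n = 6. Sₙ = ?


Sₙ = 3×(5^6 - 1)/(5 - 1)
= 3×(15625 - 1)/4
= 3×15624/4
= 11718

S_6 = 11718


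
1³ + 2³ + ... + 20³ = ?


n(n+1)/2 = 20×21/2 = 210
Σk³ = 210² = 44100

Σk³ = 44100


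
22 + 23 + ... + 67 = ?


Σₖ₌22^67 k = Σₖ₌₁^67 k − Σₖ₌₁^21 k
= 67·68/2 − 21·22/2
= 2278 − 231 = 2047

Σk = 2047


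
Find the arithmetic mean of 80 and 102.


AM = (80 + 102)/2 = 182/2 = 91

AM = 91


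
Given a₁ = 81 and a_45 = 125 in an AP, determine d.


d = (aₙ - a₁)/(n-1)
= (125 - 81)/(45-1)
= 44/44 = 1

d = 1


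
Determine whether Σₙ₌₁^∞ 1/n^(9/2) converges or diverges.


p-series test: Σ c/n^p converges if p > 1, diverges if p ≤ 1 (constant c > 0 doesn't affect convergence).
p = 9/2
9/2 > 1 → CONVERGES

Converges (p = 9/2 > 1)


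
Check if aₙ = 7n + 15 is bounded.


aₙ = 7n + 15 → as n→∞, aₙ→∞
No finite upper bound exists
The sequence is UNBOUNDED

Unbounded (aₙ → ∞ as n → ∞)


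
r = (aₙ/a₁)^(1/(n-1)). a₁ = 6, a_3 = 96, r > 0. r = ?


r^(n-1) = aₙ/a₁
r^2 = 96/6 = 16
r = 16^(1/2)
= ±4; taking r > 0 gives r = 4

r = 4


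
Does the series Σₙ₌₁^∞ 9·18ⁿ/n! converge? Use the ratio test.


aₙ = 9·18^n/n!
a_{n+1}/aₙ = 18^(n+1)/(n+1)! × n!/18^n  (constant 9 cancels)
= 18/(n+1)
L = lim(n→∞) 18/(n+1) = 0
L < 1 → series CONVERGES

Converges (ratio test: L = 0 < 1)


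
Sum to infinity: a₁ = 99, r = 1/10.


S∞ = a₁/(1-r) = 99/(1 - 1/10)
= 99/(9/10)
= 110

S∞ = 110


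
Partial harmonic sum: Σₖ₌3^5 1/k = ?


Σₖ₌3^5 1/k = 1/3 + 1/4 + 1/5
= 47/60
≈ 0.7833

Sum = 47/60 ≈ 0.7833


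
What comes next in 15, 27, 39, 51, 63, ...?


Pattern: arithmetic (d=12)
Terms: 15, 27, 39, 51, 63
Next term = 75

Next term = 75


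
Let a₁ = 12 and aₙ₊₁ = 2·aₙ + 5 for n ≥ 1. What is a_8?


Computing step by step:
a_1 = 12
a_2 = 29
a_3 = 63
a_4 = 131
a_5 = 267
a_6 = 539
a_7 = 1083
a_8 = 2171


a_8 = 2171


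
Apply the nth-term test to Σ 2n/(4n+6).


lim(n→∞) 2n/(4n+6) = 2/4 = 1/2  (divide numerator and denominator by n)
lim aₙ = 1/2 ≠ 0 → series DIVERGES

Diverges (lim aₙ = 1/2 ≠ 0)


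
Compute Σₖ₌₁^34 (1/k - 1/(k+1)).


Telescoping: adjacent terms cancel.
= 1/1 - 1/35
= 1 - 1/35 = 34/35

Sum = 34/35


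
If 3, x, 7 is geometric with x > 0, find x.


GM = √(3×7) = √21 = 4.5826

GM = 4.5826


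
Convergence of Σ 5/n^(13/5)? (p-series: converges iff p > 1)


p-series test: Σ c/n^p converges if p > 1, diverges if p ≤ 1 (constant c > 0 doesn't affect convergence).
p = 13/5
13/5 > 1 → CONVERGES

Converges (p = 13/5 > 1)


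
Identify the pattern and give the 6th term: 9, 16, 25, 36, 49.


Pattern: perfect squares: n²
Terms: 9, 16, 25, 36, 49
Next term = 64

Next term = 64


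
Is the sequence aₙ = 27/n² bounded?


a₁ = 27, a₂ = 27/4, a₃ = 27/9, ...
0 < aₙ ≤ 27 for all n ≥ 1
The sequence IS bounded

Bounded (0 < aₙ ≤ 27)


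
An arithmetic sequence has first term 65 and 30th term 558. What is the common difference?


d = (aₙ - a₁)/(n-1)
= (558 - 65)/(30-1)
= 493/29 = 17

d = 17


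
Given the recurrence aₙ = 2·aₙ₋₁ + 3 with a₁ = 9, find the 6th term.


Computing step by step:
a_1 = 9
a_2 = 21
a_3 = 45
a_4 = 93
a_5 = 189
a_6 = 381


a_6 = 381


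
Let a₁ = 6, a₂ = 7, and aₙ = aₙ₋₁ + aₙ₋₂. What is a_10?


Computing iteratively: 6, 7, 13, 20, 33, 53, 86, 139, 225, 364
a_10 = 364

a_10 = 364


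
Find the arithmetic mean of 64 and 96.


AM = (64 + 96)/2 = 160/2 = 80

AM = 80


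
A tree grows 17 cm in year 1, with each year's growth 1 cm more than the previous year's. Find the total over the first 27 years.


aₙ = 17 + (27-1)×1 = 43
Sₙ = n(a₁+aₙ)/2 = 27×(17+43)/2
= 27×60/2 = 810

S_27 = 810


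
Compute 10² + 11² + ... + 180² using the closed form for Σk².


Σₖ₌10^180 k² = Σₖ₌₁^180 k² − Σₖ₌₁^9 k²
= 180·181·361/6 − 9·10·19/6
= 1960230 − 285 = 1959945

Σk² = 1959945


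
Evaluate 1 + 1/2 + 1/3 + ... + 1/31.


H_31 = 1/1 + 1/2 + 1/3 + ... + 1/31
= 290774257297357/72201776446800
≈ 4.0272

H_31 = 290774257297357/72201776446800 ≈ 4.0272


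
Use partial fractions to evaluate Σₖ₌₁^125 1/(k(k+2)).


1/(k(k+2)) = (1/2)·(1/k - 1/(k+2)) (partial fractions)
Telescoping: Σ = (1/2)·(1 + 1/2 - 1/126 - 1/127) = 11875/16002

Sum = 11875/16002


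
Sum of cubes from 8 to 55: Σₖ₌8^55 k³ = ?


Σₖ₌8^55 k³ = [55·56/2]² − [7·8/2]²
= 2371600 − 784 = 2370816

Σk³ = 2370816


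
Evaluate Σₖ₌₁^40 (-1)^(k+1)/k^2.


S = 1 - 1/4 + 1/9 - 1/16 + 1/25 - 1/36 + 1/49 - 1/64 ± ...
= 0.8222
(Full series converges to +π²/12 ≈ +0.8225)

S_40 = 0.8222


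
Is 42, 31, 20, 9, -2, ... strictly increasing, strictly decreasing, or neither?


Differences: -11, -11, -11, -11
All differences < 0 → strictly DECREASING

Monotonically decreasing


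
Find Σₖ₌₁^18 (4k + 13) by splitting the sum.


Σ(4k+13) = 4·Σk + 13·n
= 4·171 + 13·18
= 684 + 234 = 918

Σ = 918


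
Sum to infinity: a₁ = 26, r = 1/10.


S∞ = a₁/(1-r) = 26/(1 - 1/10)
= 26/(9/10)
= 260/9

S∞ = 260/9


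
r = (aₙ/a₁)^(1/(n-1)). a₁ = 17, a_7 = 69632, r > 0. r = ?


r^(n-1) = aₙ/a₁
r^6 = 69632/17 = 4096
r = 4096^(1/6)
= ±4; taking r > 0 gives r = 4

r = 4


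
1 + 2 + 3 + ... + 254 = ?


n(n+1)/2 = 254×255/2 = 64770/2 = 32385

Σk = 32385


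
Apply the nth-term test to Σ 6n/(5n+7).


lim(n→∞) 6n/(5n+7) = 6/5 = 6/5  (divide numerator and denominator by n)
lim aₙ = 6/5 ≠ 0 → series DIVERGES

Diverges (lim aₙ = 6/5 ≠ 0)


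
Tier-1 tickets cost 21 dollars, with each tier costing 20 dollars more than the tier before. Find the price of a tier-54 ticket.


aₙ = a₁ + (n-1)d
= 21 + (54-1)×20
= 21 + 1060
= 1081

a_54 = 1081


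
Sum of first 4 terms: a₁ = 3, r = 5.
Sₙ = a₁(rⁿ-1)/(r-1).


Sₙ = 3×(5^4 - 1)/(5 - 1)
= 3×(625 - 1)/4
= 3×624/4
= 468

S_4 = 468


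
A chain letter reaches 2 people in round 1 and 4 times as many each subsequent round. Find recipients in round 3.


aₙ = a₁·r^(n-1)
= 2×4^2
= 2×16
= 32

a_3 = 32


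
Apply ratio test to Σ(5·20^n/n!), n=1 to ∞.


aₙ = 5·20^n/n!
a_{n+1}/aₙ = 20^(n+1)/(n+1)! × n!/20^n  (constant 5 cancels)
= 20/(n+1)
L = lim(n→∞) 20/(n+1) = 0
L < 1 → series CONVERGES

Converges (ratio test: L = 0 < 1)


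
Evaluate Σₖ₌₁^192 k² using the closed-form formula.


n = 192
n(n+1)(2n+1)/6 = 192×193×385/6
= 14266560/6 = 2377760

Σk² = 2377760


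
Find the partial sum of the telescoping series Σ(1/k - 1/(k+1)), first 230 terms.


Telescoping: adjacent terms cancel.
= 1/1 - 1/231
= 1 - 1/231 = 230/231

Sum = 230/231


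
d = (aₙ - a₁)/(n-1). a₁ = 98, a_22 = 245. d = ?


d = (aₙ - a₁)/(n-1)
= (245 - 98)/(22-1)
= 147/21 = 7

d = 7


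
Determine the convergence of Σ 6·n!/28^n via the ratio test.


aₙ = 6·n!/28^n
a_{n+1}/aₙ = (n+1)!/28^(n+1) × 28^n/n!  (constant 6 cancels)
= (n+1)/28
L = lim(n→∞) (n+1)/28 = ∞
L > 1 → series DIVERGES

Diverges (ratio test: L = ∞ > 1)


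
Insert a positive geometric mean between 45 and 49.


GM = √(45×49) = √2205 = 46.9574

GM = 46.9574


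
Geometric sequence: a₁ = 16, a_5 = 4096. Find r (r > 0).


r^(n-1) = aₙ/a₁
r^4 = 4096/16 = 256
r = 256^(1/4)
= ±4; taking r > 0 gives r = 4

r = 4


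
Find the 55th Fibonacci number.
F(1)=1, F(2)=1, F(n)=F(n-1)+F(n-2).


Fibonacci sequence: 1, 1, 2, 3, 5, 8, 13, 21, 34, 55, 89, ...
F(55) = 139583862445

F(55) = 139583862445


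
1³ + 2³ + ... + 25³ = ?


n(n+1)/2 = 25×26/2 = 325
Σk³ = 325² = 105625

Σk³ = 105625


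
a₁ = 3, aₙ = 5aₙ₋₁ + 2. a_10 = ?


Computing step by step:
a_1 = 3
a_2 = 17
a_3 = 87
a_4 = 437
a_5 = 2187
a_6 = 10937
a_7 = 54687
a_8 = 273437
a_9 = 1367187
a_10 = 6835937


a_10 = 6835937


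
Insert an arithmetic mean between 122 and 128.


AM = (122 + 128)/2 = 250/2 = 125

AM = 125


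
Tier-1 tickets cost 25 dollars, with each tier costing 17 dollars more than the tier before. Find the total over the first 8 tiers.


aₙ = 25 + (8-1)×17 = 144
Sₙ = n(a₁+aₙ)/2 = 8×(25+144)/2
= 8×169/2 = 676

S_8 = 676


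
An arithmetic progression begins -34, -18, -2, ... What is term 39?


aₙ = a₁ + (n-1)d
= -34 + (39-1)×16
= -34 + 608
= 574

a_39 = 574


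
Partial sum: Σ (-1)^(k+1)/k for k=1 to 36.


S = 1 - 1/2 + 1/3 - 1/4 + 1/5 - 1/6 + 1/7 - 1/8 ± ...
= 0.6795
(Full series converges to +ln(2) ≈ +0.6931)

S_36 = 0.6795


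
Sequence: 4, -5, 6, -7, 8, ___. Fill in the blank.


Pattern: alternating sign, magnitude arithmetic (d=1)
Terms: 4, -5, 6, -7, 8
Next term = -9

Next term = -9


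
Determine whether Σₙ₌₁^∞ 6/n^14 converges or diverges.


p-series test: Σ c/n^p converges if p > 1, diverges if p ≤ 1 (constant c > 0 doesn't affect convergence).
p = 14
14 > 1 → CONVERGES

Converges (p = 14 > 1)


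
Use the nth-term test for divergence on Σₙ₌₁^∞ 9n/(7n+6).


lim(n→∞) 9n/(7n+6) = 9/7 = 9/7  (divide numerator and denominator by n)
lim aₙ = 9/7 ≠ 0 → series DIVERGES

Diverges (lim aₙ = 9/7 ≠ 0)


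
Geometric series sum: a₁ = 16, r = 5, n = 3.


Sₙ = 16×(5^3 - 1)/(5 - 1)
= 16×(125 - 1)/4
= 16×124/4
= 496

S_3 = 496


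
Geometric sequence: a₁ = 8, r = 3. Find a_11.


aₙ = a₁·r^(n-1)
= 8×3^10
= 8×59049
= 472392

a_11 = 472392


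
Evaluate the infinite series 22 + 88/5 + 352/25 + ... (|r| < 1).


S∞ = a₁/(1-r) = 22/(1 - 4/5)
= 22/(1/5)
= 110

S∞ = 110


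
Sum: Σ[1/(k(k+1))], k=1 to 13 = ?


1/(k(k+1)) = 1/k - 1/(k+1) (partial fractions)
Telescoping: Σ = 1 - 1/14 = 13/14

Sum = 13/14


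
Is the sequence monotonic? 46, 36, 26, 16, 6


Differences: -10, -10, -10, -10
All differences < 0 → strictly DECREASING

Monotonically decreasing


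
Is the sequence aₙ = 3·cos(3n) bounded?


For all n, -1 ≤ cos(3n) ≤ 1, so -3 ≤ 3·cos(3n) ≤ 3
Lower bound: -3, Upper bound: 3
The sequence IS bounded

Bounded (-3 ≤ aₙ ≤ 3)


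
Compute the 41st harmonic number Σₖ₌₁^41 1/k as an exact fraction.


H_41 = 1/1 + 1/2 + 1/3 + ... + 1/41
= 85691034670497533/19914562703599200
≈ 4.3029

H_41 = 85691034670497533/19914562703599200 ≈ 4.3029


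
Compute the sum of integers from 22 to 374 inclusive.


Σₖ₌22^374 k = Σₖ₌₁^374 k − Σₖ₌₁^21 k
= 374·375/2 − 21·22/2
= 70125 − 231 = 69894

Σk = 69894


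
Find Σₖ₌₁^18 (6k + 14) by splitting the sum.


Σ(6k+14) = 6·Σk + 14·n
= 6·171 + 14·18
= 1026 + 252 = 1278

Σ = 1278


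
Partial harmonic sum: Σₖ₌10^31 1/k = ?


Σₖ₌10^31 1/k = 1/10 + 1/11 + 1/12 + ... + 1/31
= 86517723849247/72201776446800
≈ 1.1983

Sum = 86517723849247/72201776446800 ≈ 1.1983


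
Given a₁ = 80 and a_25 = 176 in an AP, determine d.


d = (aₙ - a₁)/(n-1)
= (176 - 80)/(25-1)
= 96/24 = 4

d = 4


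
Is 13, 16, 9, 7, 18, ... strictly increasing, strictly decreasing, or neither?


Differences: 3, -7, -2, 11
Difference at position 1 is +3 (> 0) but position 2 is -7 (< 0) — sequence both rises and falls
→ NOT monotonic

Not monotonic


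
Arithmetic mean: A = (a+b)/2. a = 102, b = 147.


AM = (102 + 147)/2 = 249/2 = 124.5

AM = 124.5


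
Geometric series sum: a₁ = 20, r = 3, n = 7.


Sₙ = 20×(3^7 - 1)/(3 - 1)
= 20×(2187 - 1)/2
= 20×2186/2
= 21860

S_7 = 21860


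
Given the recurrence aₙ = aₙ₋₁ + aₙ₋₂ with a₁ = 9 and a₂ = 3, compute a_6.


Computing iteratively: 9, 3, 12, 15, 27, 42
a_6 = 42

a_6 = 42


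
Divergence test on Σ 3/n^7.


lim(n→∞) 3/n^7 = 0
lim aₙ = 0 → nth-term test is INCONCLUSIVE
(Need other tests; this is actually a convergent p-series with p=7 > 1)

Inconclusive (lim aₙ = 0; need another test)


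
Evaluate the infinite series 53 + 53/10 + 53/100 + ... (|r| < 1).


S∞ = a₁/(1-r) = 53/(1 - 1/10)
= 53/(9/10)
= 530/9

S∞ = 530/9


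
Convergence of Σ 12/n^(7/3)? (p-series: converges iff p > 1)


p-series test: Σ c/n^p converges if p > 1, diverges if p ≤ 1 (constant c > 0 doesn't affect convergence).
p = 7/3
7/3 > 1 → CONVERGES

Converges (p = 7/3 > 1)
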